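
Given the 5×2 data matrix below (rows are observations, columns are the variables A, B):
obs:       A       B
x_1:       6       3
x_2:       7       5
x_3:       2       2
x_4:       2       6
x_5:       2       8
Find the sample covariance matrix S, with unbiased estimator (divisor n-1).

Step 1 — column means:
  mean(A) = (6 + 7 + 2 + 2 + 2) / 5 = 19/5 = 3.8
  mean(B) = (3 + 5 + 2 + 6 + 8) / 5 = 24/5 = 4.8

Step 2 — sample covariance S[i,j] = (1/(n-1)) · Σ_k (x_{k,i} - mean_i) · (x_{k,j} - mean_j), with n-1 = 4.
  S[A,A] = ((2.2)·(2.2) + (3.2)·(3.2) + (-1.8)·(-1.8) + (-1.8)·(-1.8) + (-1.8)·(-1.8)) / 4 = 24.8/4 = 6.2
  S[A,B] = ((2.2)·(-1.8) + (3.2)·(0.2) + (-1.8)·(-2.8) + (-1.8)·(1.2) + (-1.8)·(3.2)) / 4 = -6.2/4 = -1.55
  S[B,B] = ((-1.8)·(-1.8) + (0.2)·(0.2) + (-2.8)·(-2.8) + (1.2)·(1.2) + (3.2)·(3.2)) / 4 = 22.8/4 = 5.7

S is symmetric (S[j,i] = S[i,j]). Assembling:

S = [[6.2, -1.55],
 [-1.55, 5.7]]


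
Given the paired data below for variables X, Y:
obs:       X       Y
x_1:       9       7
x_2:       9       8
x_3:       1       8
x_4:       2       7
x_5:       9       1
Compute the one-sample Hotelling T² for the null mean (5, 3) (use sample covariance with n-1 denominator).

Step 1 — sample mean vector:
  mean(X) = (9 + 9 + 1 + 2 + 9) / 5 = 30/5 = 6
  mean(Y) = (7 + 8 + 8 + 7 + 1) / 5 = 31/5 = 6.2
  x̄ = (6, 6.2),  deviation x̄ - mu_0 = (6, 6.2) - (5, 3) = (1, 3.2).

Step 2 — sample covariance matrix, S[i,j] = (1/(n-1)) · Σ_k (x_{k,i} - mean_i) · (x_{k,j} - mean_j), divisor n-1 = 4:
  S[X,X] = ((3)·(3) + (3)·(3) + (-5)·(-5) + (-4)·(-4) + (3)·(3)) / 4 = 68/4 = 17
  S[X,Y] = ((3)·(0.8) + (3)·(1.8) + (-5)·(1.8) + (-4)·(0.8) + (3)·(-5.2)) / 4 = -20/4 = -5
  S[Y,Y] = ((0.8)·(0.8) + (1.8)·(1.8) + (1.8)·(1.8) + (0.8)·(0.8) + (-5.2)·(-5.2)) / 4 = 34.8/4 = 8.7
  S = [[17, -5],
 [-5, 8.7]].

Step 3 — invert S. det(S) = 17·8.7 - (-5)² = 122.9.
  S^{-1} = (1/det) · [[d, -b], [-b, a]] = [[0.0708, 0.0407],
 [0.0407, 0.1383]].

Step 4 — quadratic form (x̄ - mu_0)^T · S^{-1} · (x̄ - mu_0):
  S^{-1} · (x̄ - mu_0) = (0.201, 0.4833),
  (x̄ - mu_0)^T · [...] = (1)·(0.201) + (3.2)·(0.4833) = 1.7476.

Step 5 — scale by n: T² = 5 · 1.7476 = 8.738.

T² ≈ 8.738


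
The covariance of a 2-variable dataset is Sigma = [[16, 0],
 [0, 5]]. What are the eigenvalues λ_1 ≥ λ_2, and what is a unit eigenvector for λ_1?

Step 1 — characteristic polynomial of 2×2 Sigma:
  det(Sigma - λI) = λ² - trace · λ + det = 0.
  trace = 16 + 5 = 21, det = 16·5 - (0)² = 80.
Step 2 — discriminant:
  Δ = trace² - 4·det = 441 - 320 = 121.
Step 3 — eigenvalues:
  λ = (trace ± √Δ)/2 = (21 ± 11)/2,
  λ_1 = 16,  λ_2 = 5.

Step 4 — unit eigenvector for λ_1: Sigma is diagonal, so its eigenvectors are the coordinate axes. λ_1 = 16 is the diagonal entry on the first coordinate axis, hence
  v_1 = (1, 0) (||v_1|| = 1).

λ_1 = 16,  λ_2 = 5;  v_1 ≈ (1, 0)


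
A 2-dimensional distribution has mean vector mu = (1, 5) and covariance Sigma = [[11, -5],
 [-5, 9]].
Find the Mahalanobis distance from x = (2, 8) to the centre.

Step 1 — centre the observation: (x - mu) = (1, 3).

Step 2 — invert Sigma. det(Sigma) = 11·9 - (-5)² = 74.
  Sigma^{-1} = (1/det) · [[d, -b], [-b, a]] = [[0.1216, 0.0676],
 [0.0676, 0.1486]].

Step 3 — form the quadratic (x - mu)^T · Sigma^{-1} · (x - mu):
  Sigma^{-1} · (x - mu) = (0.3243, 0.5135).
  (x - mu)^T · [Sigma^{-1} · (x - mu)] = (1)·(0.3243) + (3)·(0.5135) = 1.8649.

Step 4 — take square root: d = √(1.8649) ≈ 1.3656.

d(x, mu) = √(1.8649) ≈ 1.3656


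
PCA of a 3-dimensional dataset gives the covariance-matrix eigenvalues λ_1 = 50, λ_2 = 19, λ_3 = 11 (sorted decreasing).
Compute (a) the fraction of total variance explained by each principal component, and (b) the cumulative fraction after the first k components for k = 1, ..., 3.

Step 1 — total variance = trace(Sigma) = Σ λ_i = 50 + 19 + 11 = 80.

Step 2 — fraction explained by component i = λ_i / Σ λ:
  PC1: 50/80 = 0.625
  PC2: 19/80 = 0.2375
  PC3: 11/80 = 0.1375

Step 3 — cumulative fraction after k components = (λ_1 + ... + λ_k) / Σ λ:
  k = 1: 50/80 = 0.625
  k = 2: (50 + 19)/80 = 69/80 = 0.8625
  k = 3: (50 + 19 + 11)/80 = 80/80 = 1

Summary (fraction, with percent):

explained: PC1 0.625 (62.5%), PC2 0.2375 (23.75%), PC3 0.1375 (13.75%);  cumulative: 0.625, 0.8625, 1


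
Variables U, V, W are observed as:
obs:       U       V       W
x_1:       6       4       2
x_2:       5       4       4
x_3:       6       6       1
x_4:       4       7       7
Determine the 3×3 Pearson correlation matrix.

Step 1 — column means:
  mean(U) = (6 + 5 + 6 + 4) / 4 = 21/4 = 5.25
  mean(V) = (4 + 4 + 6 + 7) / 4 = 21/4 = 5.25
  mean(W) = (2 + 4 + 1 + 7) / 4 = 14/4 = 3.5

Step 2 — sample variances and covariances s[i,j] = (1/(n-1)) · Σ_k (x_{k,i} - mean_i) · (x_{k,j} - mean_j), with n-1 = 3:
  s[U,U] = ((0.75)·(0.75) + (-0.25)·(-0.25) + (0.75)·(0.75) + (-1.25)·(-1.25)) / 3 = 2.75/3 = 0.9167
  s[U,V] = ((0.75)·(-1.25) + (-0.25)·(-1.25) + (0.75)·(0.75) + (-1.25)·(1.75)) / 3 = -2.25/3 = -0.75
  s[U,W] = ((0.75)·(-1.5) + (-0.25)·(0.5) + (0.75)·(-2.5) + (-1.25)·(3.5)) / 3 = -7.5/3 = -2.5
  s[V,V] = ((-1.25)·(-1.25) + (-1.25)·(-1.25) + (0.75)·(0.75) + (1.75)·(1.75)) / 3 = 6.75/3 = 2.25
  s[V,W] = ((-1.25)·(-1.5) + (-1.25)·(0.5) + (0.75)·(-2.5) + (1.75)·(3.5)) / 3 = 5.5/3 = 1.8333
  s[W,W] = ((-1.5)·(-1.5) + (0.5)·(0.5) + (-2.5)·(-2.5) + (3.5)·(3.5)) / 3 = 21/3 = 7
  Sample standard deviations s_i = √(s[i,i]):
  s(U) = √(0.9167) = 0.9574
  s(V) = √(2.25) = 1.5
  s(W) = √(7) = 2.6458

Step 3 — r_{ij} = s_{ij} / (s_i · s_j):
  r[U,U] = 1 (diagonal).
  r[U,V] = -0.75 / (0.9574 · 1.5) = -0.75 / 1.4361 = -0.5222
  r[U,W] = -2.5 / (0.9574 · 2.6458) = -2.5 / 2.5331 = -0.9869
  r[V,V] = 1 (diagonal).
  r[V,W] = 1.8333 / (1.5 · 2.6458) = 1.8333 / 3.9686 = 0.462
  r[W,W] = 1 (diagonal).

R is symmetric with unit diagonal. Assembling:

R = [[1, -0.5222, -0.9869],
 [-0.5222, 1, 0.462],
 [-0.9869, 0.462, 1]]


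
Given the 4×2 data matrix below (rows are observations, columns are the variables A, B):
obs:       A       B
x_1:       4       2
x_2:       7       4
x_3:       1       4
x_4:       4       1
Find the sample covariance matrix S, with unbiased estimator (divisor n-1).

Step 1 — column means:
  mean(A) = (4 + 7 + 1 + 4) / 4 = 16/4 = 4
  mean(B) = (2 + 4 + 4 + 1) / 4 = 11/4 = 2.75

Step 2 — sample covariance S[i,j] = (1/(n-1)) · Σ_k (x_{k,i} - mean_i) · (x_{k,j} - mean_j), with n-1 = 3.
  S[A,A] = ((0)·(0) + (3)·(3) + (-3)·(-3) + (0)·(0)) / 3 = 18/3 = 6
  S[A,B] = ((0)·(-0.75) + (3)·(1.25) + (-3)·(1.25) + (0)·(-1.75)) / 3 = 0/3 = 0
  S[B,B] = ((-0.75)·(-0.75) + (1.25)·(1.25) + (1.25)·(1.25) + (-1.75)·(-1.75)) / 3 = 6.75/3 = 2.25

S is symmetric (S[j,i] = S[i,j]). Assembling:

S = [[6, 0],
 [0, 2.25]]


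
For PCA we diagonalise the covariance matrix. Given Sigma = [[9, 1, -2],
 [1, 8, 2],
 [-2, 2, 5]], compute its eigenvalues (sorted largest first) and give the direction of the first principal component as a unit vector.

Step 1 — characteristic polynomial p(λ) = det(λI - Sigma) = λ³ - tr·λ² + c_1·λ - det, where tr = trace, c_1 = sum of the principal 2×2 minors, det = det(Sigma):
  tr = 9 + 8 + 5 = 22,
  c_1 = (9·8 - (1)²) + (9·5 - (-2)²) + (8·5 - (2)²) = 71 + 41 + 36 = 148,
  det = 9·(8·5 - (2)²) - (1)·((1)·5 - (2)·(-2)) + (-2)·((1)·(2) - 8·(-2)) = 9·(36) - (1)·(9) + (-2)·(18) = 279.
  So p(λ) = λ³ - 22λ² + 148λ - 279.
Step 2 — look for an integer root (rational root theorem: any rational root is an integer divisor of 279). Testing λ = 9:
  p(9) = 729 - 1782 + 1332 - 279 = 0  ✓
  Dividing out (λ - 9): p(λ) = (λ - 9)(λ² - 13λ + 31).
Step 3 — remaining eigenvalues from the quadratic λ² - 13λ + 31 = 0:
  Δ = 13² - 4·31 = 169 - 124 = 45,  λ = (13 ± √45)/2 = (13 ± 6.7082)/2 ≈ 9.8541 or 3.1459.
  Sorted: λ_1 = 9.8541,  λ_2 = 9,  λ_3 = 3.1459  (check: sum = 22 = tr ✓).

Step 4 — unit eigenvector for λ_1 ≈ 9.8541: v spans the null space of (Sigma - λ_1 I), whose rows are
  r_1 = (-0.8541, 1, -2),  r_2 = (1, -1.8541, 2),  r_3 = (-2, 2, -4.8541).
  v is orthogonal to every row, so take v ∝ r_1 × r_2 = ((1)·(2) - (-2)·(-1.8541), (-2)·(1) - (-0.8541)·(2), (-0.8541)·(-1.8541) - (1)·(1)) ≈ (-1.7082, -0.2918, 0.5836).
  Rescale (multiply by -1 so the first nonzero entry is positive): u = (1.7082, 0.2918, -0.5836).
  ||u|| = √((1.7082)² + (0.2918)² + (-0.5836)²) = √(3.3437) ≈ 1.8286,  v_1 = u/||u|| ≈ (0.9342, 0.1596, -0.3192) (||v_1|| = 1).

λ_1 = 9.8541,  λ_2 = 9,  λ_3 = 3.1459;  v_1 ≈ (0.9342, 0.1596, -0.3192)


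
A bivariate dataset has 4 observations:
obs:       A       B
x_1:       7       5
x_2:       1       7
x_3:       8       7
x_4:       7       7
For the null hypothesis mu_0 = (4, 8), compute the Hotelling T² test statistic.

Step 1 — sample mean vector:
  mean(A) = (7 + 1 + 8 + 7) / 4 = 23/4 = 5.75
  mean(B) = (5 + 7 + 7 + 7) / 4 = 26/4 = 6.5
  x̄ = (5.75, 6.5),  deviation x̄ - mu_0 = (5.75, 6.5) - (4, 8) = (1.75, -1.5).

Step 2 — sample covariance matrix, S[i,j] = (1/(n-1)) · Σ_k (x_{k,i} - mean_i) · (x_{k,j} - mean_j), divisor n-1 = 3:
  S[A,A] = ((1.25)·(1.25) + (-4.75)·(-4.75) + (2.25)·(2.25) + (1.25)·(1.25)) / 3 = 30.75/3 = 10.25
  S[A,B] = ((1.25)·(-1.5) + (-4.75)·(0.5) + (2.25)·(0.5) + (1.25)·(0.5)) / 3 = -2.5/3 = -0.8333
  S[B,B] = ((-1.5)·(-1.5) + (0.5)·(0.5) + (0.5)·(0.5) + (0.5)·(0.5)) / 3 = 3/3 = 1
  S = [[10.25, -0.8333],
 [-0.8333, 1]].

Step 3 — invert S. det(S) = 10.25·1 - (-0.8333)² = 9.5556.
  S^{-1} = (1/det) · [[d, -b], [-b, a]] = [[0.1047, 0.0872],
 [0.0872, 1.0727]].

Step 4 — quadratic form (x̄ - mu_0)^T · S^{-1} · (x̄ - mu_0):
  S^{-1} · (x̄ - mu_0) = (0.0523, -1.4564),
  (x̄ - mu_0)^T · [...] = (1.75)·(0.0523) + (-1.5)·(-1.4564) = 2.2762.

Step 5 — scale by n: T² = 4 · 2.2762 = 9.1047.

T² ≈ 9.1047


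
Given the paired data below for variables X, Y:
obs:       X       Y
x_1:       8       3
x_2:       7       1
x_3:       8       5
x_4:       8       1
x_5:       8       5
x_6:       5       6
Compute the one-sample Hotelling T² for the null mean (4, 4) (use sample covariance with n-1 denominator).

Step 1 — sample mean vector:
  mean(X) = (8 + 7 + 8 + 8 + 8 + 5) / 6 = 44/6 = 7.3333
  mean(Y) = (3 + 1 + 5 + 1 + 5 + 6) / 6 = 21/6 = 3.5
  x̄ = (7.3333, 3.5),  deviation x̄ - mu_0 = (7.3333, 3.5) - (4, 4) = (3.3333, -0.5).

Step 2 — sample covariance matrix, S[i,j] = (1/(n-1)) · Σ_k (x_{k,i} - mean_i) · (x_{k,j} - mean_j), divisor n-1 = 5:
  S[X,X] = ((0.6667)·(0.6667) + (-0.3333)·(-0.3333) + (0.6667)·(0.6667) + (0.6667)·(0.6667) + (0.6667)·(0.6667) + (-2.3333)·(-2.3333)) / 5 = 7.3333/5 = 1.4667
  S[X,Y] = ((0.6667)·(-0.5) + (-0.3333)·(-2.5) + (0.6667)·(1.5) + (0.6667)·(-2.5) + (0.6667)·(1.5) + (-2.3333)·(2.5)) / 5 = -5/5 = -1
  S[Y,Y] = ((-0.5)·(-0.5) + (-2.5)·(-2.5) + (1.5)·(1.5) + (-2.5)·(-2.5) + (1.5)·(1.5) + (2.5)·(2.5)) / 5 = 23.5/5 = 4.7
  S = [[1.4667, -1],
 [-1, 4.7]].

Step 3 — invert S. det(S) = 1.4667·4.7 - (-1)² = 5.8933.
  S^{-1} = (1/det) · [[d, -b], [-b, a]] = [[0.7975, 0.1697],
 [0.1697, 0.2489]].

Step 4 — quadratic form (x̄ - mu_0)^T · S^{-1} · (x̄ - mu_0):
  S^{-1} · (x̄ - mu_0) = (2.5735, 0.4412),
  (x̄ - mu_0)^T · [...] = (3.3333)·(2.5735) + (-0.5)·(0.4412) = 8.3578.

Step 5 — scale by n: T² = 6 · 8.3578 = 50.1471.

T² ≈ 50.1471


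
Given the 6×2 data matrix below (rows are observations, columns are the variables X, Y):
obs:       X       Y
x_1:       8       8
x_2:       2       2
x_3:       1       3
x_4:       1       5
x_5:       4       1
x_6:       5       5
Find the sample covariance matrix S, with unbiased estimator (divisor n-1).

Step 1 — column means:
  mean(X) = (8 + 2 + 1 + 1 + 4 + 5) / 6 = 21/6 = 3.5
  mean(Y) = (8 + 2 + 3 + 5 + 1 + 5) / 6 = 24/6 = 4

Step 2 — sample covariance S[i,j] = (1/(n-1)) · Σ_k (x_{k,i} - mean_i) · (x_{k,j} - mean_j), with n-1 = 5.
  S[X,X] = ((4.5)·(4.5) + (-1.5)·(-1.5) + (-2.5)·(-2.5) + (-2.5)·(-2.5) + (0.5)·(0.5) + (1.5)·(1.5)) / 5 = 37.5/5 = 7.5
  S[X,Y] = ((4.5)·(4) + (-1.5)·(-2) + (-2.5)·(-1) + (-2.5)·(1) + (0.5)·(-3) + (1.5)·(1)) / 5 = 21/5 = 4.2
  S[Y,Y] = ((4)·(4) + (-2)·(-2) + (-1)·(-1) + (1)·(1) + (-3)·(-3) + (1)·(1)) / 5 = 32/5 = 6.4

S is symmetric (S[j,i] = S[i,j]). Assembling:

S = [[7.5, 4.2],
 [4.2, 6.4]]


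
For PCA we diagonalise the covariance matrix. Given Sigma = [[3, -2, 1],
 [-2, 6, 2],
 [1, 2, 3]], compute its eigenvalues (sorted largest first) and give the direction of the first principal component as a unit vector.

Step 1 — characteristic polynomial p(λ) = det(λI - Sigma) = λ³ - tr·λ² + c_1·λ - det, where tr = trace, c_1 = sum of the principal 2×2 minors, det = det(Sigma):
  tr = 3 + 6 + 3 = 12,
  c_1 = (3·6 - (-2)²) + (3·3 - (1)²) + (6·3 - (2)²) = 14 + 8 + 14 = 36,
  det = 3·(6·3 - (2)²) - (-2)·((-2)·3 - (2)·(1)) + (1)·((-2)·(2) - 6·(1)) = 3·(14) - (-2)·(-8) + (1)·(-10) = 16.
  So p(λ) = λ³ - 12λ² + 36λ - 16.
Step 2 — look for an integer root (rational root theorem: any rational root is an integer divisor of 16). Testing λ = 4:
  p(4) = 64 - 192 + 144 - 16 = 0  ✓
  Dividing out (λ - 4): p(λ) = (λ - 4)(λ² - 8λ + 4).
Step 3 — remaining eigenvalues from the quadratic λ² - 8λ + 4 = 0:
  Δ = 8² - 4·4 = 64 - 16 = 48,  λ = (8 ± √48)/2 = (8 ± 6.9282)/2 ≈ 7.4641 or 0.5359.
  Sorted: λ_1 = 7.4641,  λ_2 = 4,  λ_3 = 0.5359  (check: sum = 12 = tr ✓).

Step 4 — unit eigenvector for λ_1 ≈ 7.4641: v spans the null space of (Sigma - λ_1 I), whose rows are
  r_1 = (-4.4641, -2, 1),  r_2 = (-2, -1.4641, 2),  r_3 = (1, 2, -4.4641).
  v is orthogonal to every row, so take v ∝ r_1 × r_2 = ((-2)·(2) - (1)·(-1.4641), (1)·(-2) - (-4.4641)·(2), (-4.4641)·(-1.4641) - (-2)·(-2)) ≈ (-2.5359, 6.9282, 2.5359).
  Rescale (multiply by -1 so the first nonzero entry is positive): u = (2.5359, -6.9282, -2.5359).
  ||u|| = √((2.5359)² + (-6.9282)² + (-2.5359)²) = √(60.8616) ≈ 7.8014,  v_1 = u/||u|| ≈ (0.3251, -0.8881, -0.3251) (||v_1|| = 1).

λ_1 = 7.4641,  λ_2 = 4,  λ_3 = 0.5359;  v_1 ≈ (0.3251, -0.8881, -0.3251)


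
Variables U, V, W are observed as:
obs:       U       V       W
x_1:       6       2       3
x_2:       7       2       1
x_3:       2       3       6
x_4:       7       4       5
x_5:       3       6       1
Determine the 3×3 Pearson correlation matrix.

Step 1 — column means:
  mean(U) = (6 + 7 + 2 + 7 + 3) / 5 = 25/5 = 5
  mean(V) = (2 + 2 + 3 + 4 + 6) / 5 = 17/5 = 3.4
  mean(W) = (3 + 1 + 6 + 5 + 1) / 5 = 16/5 = 3.2

Step 2 — sample variances and covariances s[i,j] = (1/(n-1)) · Σ_k (x_{k,i} - mean_i) · (x_{k,j} - mean_j), with n-1 = 4:
  s[U,U] = ((1)·(1) + (2)·(2) + (-3)·(-3) + (2)·(2) + (-2)·(-2)) / 4 = 22/4 = 5.5
  s[U,V] = ((1)·(-1.4) + (2)·(-1.4) + (-3)·(-0.4) + (2)·(0.6) + (-2)·(2.6)) / 4 = -7/4 = -1.75
  s[U,W] = ((1)·(-0.2) + (2)·(-2.2) + (-3)·(2.8) + (2)·(1.8) + (-2)·(-2.2)) / 4 = -5/4 = -1.25
  s[V,V] = ((-1.4)·(-1.4) + (-1.4)·(-1.4) + (-0.4)·(-0.4) + (0.6)·(0.6) + (2.6)·(2.6)) / 4 = 11.2/4 = 2.8
  s[V,W] = ((-1.4)·(-0.2) + (-1.4)·(-2.2) + (-0.4)·(2.8) + (0.6)·(1.8) + (2.6)·(-2.2)) / 4 = -2.4/4 = -0.6
  s[W,W] = ((-0.2)·(-0.2) + (-2.2)·(-2.2) + (2.8)·(2.8) + (1.8)·(1.8) + (-2.2)·(-2.2)) / 4 = 20.8/4 = 5.2
  Sample standard deviations s_i = √(s[i,i]):
  s(U) = √(5.5) = 2.3452
  s(V) = √(2.8) = 1.6733
  s(W) = √(5.2) = 2.2804

Step 3 — r_{ij} = s_{ij} / (s_i · s_j):
  r[U,U] = 1 (diagonal).
  r[U,V] = -1.75 / (2.3452 · 1.6733) = -1.75 / 3.9243 = -0.4459
  r[U,W] = -1.25 / (2.3452 · 2.2804) = -1.25 / 5.3479 = -0.2337
  r[V,V] = 1 (diagonal).
  r[V,W] = -0.6 / (1.6733 · 2.2804) = -0.6 / 3.8158 = -0.1572
  r[W,W] = 1 (diagonal).

R is symmetric with unit diagonal. Assembling:

R = [[1, -0.4459, -0.2337],
 [-0.4459, 1, -0.1572],
 [-0.2337, -0.1572, 1]]


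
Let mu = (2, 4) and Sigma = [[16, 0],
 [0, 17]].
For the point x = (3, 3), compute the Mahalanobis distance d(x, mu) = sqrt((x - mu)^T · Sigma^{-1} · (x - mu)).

Step 1 — centre the observation: (x - mu) = (1, -1).

Step 2 — invert Sigma. det(Sigma) = 16·17 - (0)² = 272.
  Sigma^{-1} = (1/det) · [[d, -b], [-b, a]] = [[0.0625, 0],
 [0, 0.0588]].

Step 3 — form the quadratic (x - mu)^T · Sigma^{-1} · (x - mu):
  Sigma^{-1} · (x - mu) = (0.0625, -0.0588).
  (x - mu)^T · [Sigma^{-1} · (x - mu)] = (1)·(0.0625) + (-1)·(-0.0588) = 0.1213.

Step 4 — take square root: d = √(0.1213) ≈ 0.3483.

d(x, mu) = √(0.1213) ≈ 0.3483


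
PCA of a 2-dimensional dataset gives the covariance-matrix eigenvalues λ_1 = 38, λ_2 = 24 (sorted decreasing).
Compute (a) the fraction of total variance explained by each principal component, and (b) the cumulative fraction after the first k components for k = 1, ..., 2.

Step 1 — total variance = trace(Sigma) = Σ λ_i = 38 + 24 = 62.

Step 2 — fraction explained by component i = λ_i / Σ λ:
  PC1: 38/62 = 0.6129
  PC2: 24/62 = 0.3871

Step 3 — cumulative fraction after k components = (λ_1 + ... + λ_k) / Σ λ:
  k = 1: 38/62 = 0.6129
  k = 2: (38 + 24)/62 = 62/62 = 1

Summary (fraction, with percent):

explained: PC1 0.6129 (61.29%), PC2 0.3871 (38.71%);  cumulative: 0.6129, 1


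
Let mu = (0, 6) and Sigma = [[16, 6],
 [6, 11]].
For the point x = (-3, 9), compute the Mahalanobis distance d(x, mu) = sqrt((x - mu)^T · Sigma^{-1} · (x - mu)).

Step 1 — centre the observation: (x - mu) = (-3, 3).

Step 2 — invert Sigma. det(Sigma) = 16·11 - (6)² = 140.
  Sigma^{-1} = (1/det) · [[d, -b], [-b, a]] = [[0.0786, -0.0429],
 [-0.0429, 0.1143]].

Step 3 — form the quadratic (x - mu)^T · Sigma^{-1} · (x - mu):
  Sigma^{-1} · (x - mu) = (-0.3643, 0.4714).
  (x - mu)^T · [Sigma^{-1} · (x - mu)] = (-3)·(-0.3643) + (3)·(0.4714) = 2.5071.

Step 4 — take square root: d = √(2.5071) ≈ 1.5834.

d(x, mu) = √(2.5071) ≈ 1.5834


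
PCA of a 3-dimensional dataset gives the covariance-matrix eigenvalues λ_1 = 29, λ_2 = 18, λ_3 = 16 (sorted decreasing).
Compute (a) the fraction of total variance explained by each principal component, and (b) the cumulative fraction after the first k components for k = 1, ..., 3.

Step 1 — total variance = trace(Sigma) = Σ λ_i = 29 + 18 + 16 = 63.

Step 2 — fraction explained by component i = λ_i / Σ λ:
  PC1: 29/63 = 0.4603
  PC2: 18/63 = 0.2857
  PC3: 16/63 = 0.254

Step 3 — cumulative fraction after k components = (λ_1 + ... + λ_k) / Σ λ:
  k = 1: 29/63 = 0.4603
  k = 2: (29 + 18)/63 = 47/63 = 0.746
  k = 3: (29 + 18 + 16)/63 = 63/63 = 1

Summary (fraction, with percent):

explained: PC1 0.4603 (46.03%), PC2 0.2857 (28.57%), PC3 0.254 (25.4%);  cumulative: 0.4603, 0.746, 1


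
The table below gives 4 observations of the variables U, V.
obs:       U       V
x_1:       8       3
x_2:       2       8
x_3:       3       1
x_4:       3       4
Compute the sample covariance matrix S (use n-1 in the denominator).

Step 1 — column means:
  mean(U) = (8 + 2 + 3 + 3) / 4 = 16/4 = 4
  mean(V) = (3 + 8 + 1 + 4) / 4 = 16/4 = 4

Step 2 — sample covariance S[i,j] = (1/(n-1)) · Σ_k (x_{k,i} - mean_i) · (x_{k,j} - mean_j), with n-1 = 3.
  S[U,U] = ((4)·(4) + (-2)·(-2) + (-1)·(-1) + (-1)·(-1)) / 3 = 22/3 = 7.3333
  S[U,V] = ((4)·(-1) + (-2)·(4) + (-1)·(-3) + (-1)·(0)) / 3 = -9/3 = -3
  S[V,V] = ((-1)·(-1) + (4)·(4) + (-3)·(-3) + (0)·(0)) / 3 = 26/3 = 8.6667

S is symmetric (S[j,i] = S[i,j]). Assembling:

S = [[7.3333, -3],
 [-3, 8.6667]]


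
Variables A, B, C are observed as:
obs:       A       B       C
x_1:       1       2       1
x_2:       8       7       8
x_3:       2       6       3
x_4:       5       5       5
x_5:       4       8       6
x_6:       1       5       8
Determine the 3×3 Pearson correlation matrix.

Step 1 — column means:
  mean(A) = (1 + 8 + 2 + 5 + 4 + 1) / 6 = 21/6 = 3.5
  mean(B) = (2 + 7 + 6 + 5 + 8 + 5) / 6 = 33/6 = 5.5
  mean(C) = (1 + 8 + 3 + 5 + 6 + 8) / 6 = 31/6 = 5.1667

Step 2 — sample variances and covariances s[i,j] = (1/(n-1)) · Σ_k (x_{k,i} - mean_i) · (x_{k,j} - mean_j), with n-1 = 5:
  s[A,A] = ((-2.5)·(-2.5) + (4.5)·(4.5) + (-1.5)·(-1.5) + (1.5)·(1.5) + (0.5)·(0.5) + (-2.5)·(-2.5)) / 5 = 37.5/5 = 7.5
  s[A,B] = ((-2.5)·(-3.5) + (4.5)·(1.5) + (-1.5)·(0.5) + (1.5)·(-0.5) + (0.5)·(2.5) + (-2.5)·(-0.5)) / 5 = 16.5/5 = 3.3
  s[A,C] = ((-2.5)·(-4.1667) + (4.5)·(2.8333) + (-1.5)·(-2.1667) + (1.5)·(-0.1667) + (0.5)·(0.8333) + (-2.5)·(2.8333)) / 5 = 19.5/5 = 3.9
  s[B,B] = ((-3.5)·(-3.5) + (1.5)·(1.5) + (0.5)·(0.5) + (-0.5)·(-0.5) + (2.5)·(2.5) + (-0.5)·(-0.5)) / 5 = 21.5/5 = 4.3
  s[B,C] = ((-3.5)·(-4.1667) + (1.5)·(2.8333) + (0.5)·(-2.1667) + (-0.5)·(-0.1667) + (2.5)·(0.8333) + (-0.5)·(2.8333)) / 5 = 18.5/5 = 3.7
  s[C,C] = ((-4.1667)·(-4.1667) + (2.8333)·(2.8333) + (-2.1667)·(-2.1667) + (-0.1667)·(-0.1667) + (0.8333)·(0.8333) + (2.8333)·(2.8333)) / 5 = 38.8333/5 = 7.7667
  Sample standard deviations s_i = √(s[i,i]):
  s(A) = √(7.5) = 2.7386
  s(B) = √(4.3) = 2.0736
  s(C) = √(7.7667) = 2.7869

Step 3 — r_{ij} = s_{ij} / (s_i · s_j):
  r[A,A] = 1 (diagonal).
  r[A,B] = 3.3 / (2.7386 · 2.0736) = 3.3 / 5.6789 = 0.5811
  r[A,C] = 3.9 / (2.7386 · 2.7869) = 3.9 / 7.6322 = 0.511
  r[B,B] = 1 (diagonal).
  r[B,C] = 3.7 / (2.0736 · 2.7869) = 3.7 / 5.779 = 0.6403
  r[C,C] = 1 (diagonal).

R is symmetric with unit diagonal. Assembling:

R = [[1, 0.5811, 0.511],
 [0.5811, 1, 0.6403],
 [0.511, 0.6403, 1]]


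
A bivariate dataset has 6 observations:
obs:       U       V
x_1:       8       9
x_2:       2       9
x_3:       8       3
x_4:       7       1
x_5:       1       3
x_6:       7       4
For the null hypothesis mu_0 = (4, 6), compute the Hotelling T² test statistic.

Step 1 — sample mean vector:
  mean(U) = (8 + 2 + 8 + 7 + 1 + 7) / 6 = 33/6 = 5.5
  mean(V) = (9 + 9 + 3 + 1 + 3 + 4) / 6 = 29/6 = 4.8333
  x̄ = (5.5, 4.8333),  deviation x̄ - mu_0 = (5.5, 4.8333) - (4, 6) = (1.5, -1.1667).

Step 2 — sample covariance matrix, S[i,j] = (1/(n-1)) · Σ_k (x_{k,i} - mean_i) · (x_{k,j} - mean_j), divisor n-1 = 5:
  S[U,U] = ((2.5)·(2.5) + (-3.5)·(-3.5) + (2.5)·(2.5) + (1.5)·(1.5) + (-4.5)·(-4.5) + (1.5)·(1.5)) / 5 = 49.5/5 = 9.9
  S[U,V] = ((2.5)·(4.1667) + (-3.5)·(4.1667) + (2.5)·(-1.8333) + (1.5)·(-3.8333) + (-4.5)·(-1.8333) + (1.5)·(-0.8333)) / 5 = -7.5/5 = -1.5
  S[V,V] = ((4.1667)·(4.1667) + (4.1667)·(4.1667) + (-1.8333)·(-1.8333) + (-3.8333)·(-3.8333) + (-1.8333)·(-1.8333) + (-0.8333)·(-0.8333)) / 5 = 56.8333/5 = 11.3667
  S = [[9.9, -1.5],
 [-1.5, 11.3667]].

Step 3 — invert S. det(S) = 9.9·11.3667 - (-1.5)² = 110.28.
  S^{-1} = (1/det) · [[d, -b], [-b, a]] = [[0.1031, 0.0136],
 [0.0136, 0.0898]].

Step 4 — quadratic form (x̄ - mu_0)^T · S^{-1} · (x̄ - mu_0):
  S^{-1} · (x̄ - mu_0) = (0.1387, -0.0843),
  (x̄ - mu_0)^T · [...] = (1.5)·(0.1387) + (-1.1667)·(-0.0843) = 0.3065.

Step 5 — scale by n: T² = 6 · 0.3065 = 1.839.

T² ≈ 1.839


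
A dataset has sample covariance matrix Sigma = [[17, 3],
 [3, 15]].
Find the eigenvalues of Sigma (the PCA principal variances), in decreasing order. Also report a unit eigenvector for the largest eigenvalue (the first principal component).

Step 1 — characteristic polynomial of 2×2 Sigma:
  det(Sigma - λI) = λ² - trace · λ + det = 0.
  trace = 17 + 15 = 32, det = 17·15 - (3)² = 246.
Step 2 — discriminant:
  Δ = trace² - 4·det = 1024 - 984 = 40.
Step 3 — eigenvalues:
  λ = (trace ± √Δ)/2 = (32 ± 6.3246)/2,
  λ_1 = 19.1623,  λ_2 = 12.8377.

Step 4 — unit eigenvector for λ_1: solve (Sigma - λ_1 I)v = 0. First row:
  (17 - 19.1623)·v_x + (3)·v_y = 0, i.e. (-2.1623)·v_x + (3)·v_y = 0,
  so v ∝ (b, λ_1 - a) = (3, 2.1623) = u.
  ||u|| = √((3)² + (2.1623)²) = √(13.6754) ≈ 3.698,
  v_1 = u/||u|| ≈ (0.8112, 0.5847) (||v_1|| = 1).

λ_1 = 19.1623,  λ_2 = 12.8377;  v_1 ≈ (0.8112, 0.5847)


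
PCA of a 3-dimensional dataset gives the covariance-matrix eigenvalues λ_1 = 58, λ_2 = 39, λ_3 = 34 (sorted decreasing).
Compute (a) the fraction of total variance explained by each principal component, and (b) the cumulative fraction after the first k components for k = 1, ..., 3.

Step 1 — total variance = trace(Sigma) = Σ λ_i = 58 + 39 + 34 = 131.

Step 2 — fraction explained by component i = λ_i / Σ λ:
  PC1: 58/131 = 0.4427
  PC2: 39/131 = 0.2977
  PC3: 34/131 = 0.2595

Step 3 — cumulative fraction after k components = (λ_1 + ... + λ_k) / Σ λ:
  k = 1: 58/131 = 0.4427
  k = 2: (58 + 39)/131 = 97/131 = 0.7405
  k = 3: (58 + 39 + 34)/131 = 131/131 = 1

Summary (fraction, with percent):

explained: PC1 0.4427 (44.27%), PC2 0.2977 (29.77%), PC3 0.2595 (25.95%);  cumulative: 0.4427, 0.7405, 1


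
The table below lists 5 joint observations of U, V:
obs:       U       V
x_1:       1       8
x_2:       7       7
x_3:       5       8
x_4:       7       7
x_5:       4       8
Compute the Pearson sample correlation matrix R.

Step 1 — column means:
  mean(U) = (1 + 7 + 5 + 7 + 4) / 5 = 24/5 = 4.8
  mean(V) = (8 + 7 + 8 + 7 + 8) / 5 = 38/5 = 7.6

Step 2 — sample variances and covariances s[i,j] = (1/(n-1)) · Σ_k (x_{k,i} - mean_i) · (x_{k,j} - mean_j), with n-1 = 4:
  s[U,U] = ((-3.8)·(-3.8) + (2.2)·(2.2) + (0.2)·(0.2) + (2.2)·(2.2) + (-0.8)·(-0.8)) / 4 = 24.8/4 = 6.2
  s[U,V] = ((-3.8)·(0.4) + (2.2)·(-0.6) + (0.2)·(0.4) + (2.2)·(-0.6) + (-0.8)·(0.4)) / 4 = -4.4/4 = -1.1
  s[V,V] = ((0.4)·(0.4) + (-0.6)·(-0.6) + (0.4)·(0.4) + (-0.6)·(-0.6) + (0.4)·(0.4)) / 4 = 1.2/4 = 0.3
  Sample standard deviations s_i = √(s[i,i]):
  s(U) = √(6.2) = 2.49
  s(V) = √(0.3) = 0.5477

Step 3 — r_{ij} = s_{ij} / (s_i · s_j):
  r[U,U] = 1 (diagonal).
  r[U,V] = -1.1 / (2.49 · 0.5477) = -1.1 / 1.3638 = -0.8066
  r[V,V] = 1 (diagonal).

R is symmetric with unit diagonal. Assembling:

R = [[1, -0.8066],
 [-0.8066, 1]]


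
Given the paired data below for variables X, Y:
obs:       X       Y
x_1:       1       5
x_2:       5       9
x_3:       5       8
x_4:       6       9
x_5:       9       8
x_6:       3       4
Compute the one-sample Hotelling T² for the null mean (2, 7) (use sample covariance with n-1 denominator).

Step 1 — sample mean vector:
  mean(X) = (1 + 5 + 5 + 6 + 9 + 3) / 6 = 29/6 = 4.8333
  mean(Y) = (5 + 9 + 8 + 9 + 8 + 4) / 6 = 43/6 = 7.1667
  x̄ = (4.8333, 7.1667),  deviation x̄ - mu_0 = (4.8333, 7.1667) - (2, 7) = (2.8333, 0.1667).

Step 2 — sample covariance matrix, S[i,j] = (1/(n-1)) · Σ_k (x_{k,i} - mean_i) · (x_{k,j} - mean_j), divisor n-1 = 5:
  S[X,X] = ((-3.8333)·(-3.8333) + (0.1667)·(0.1667) + (0.1667)·(0.1667) + (1.1667)·(1.1667) + (4.1667)·(4.1667) + (-1.8333)·(-1.8333)) / 5 = 36.8333/5 = 7.3667
  S[X,Y] = ((-3.8333)·(-2.1667) + (0.1667)·(1.8333) + (0.1667)·(0.8333) + (1.1667)·(1.8333) + (4.1667)·(0.8333) + (-1.8333)·(-3.1667)) / 5 = 20.1667/5 = 4.0333
  S[Y,Y] = ((-2.1667)·(-2.1667) + (1.8333)·(1.8333) + (0.8333)·(0.8333) + (1.8333)·(1.8333) + (0.8333)·(0.8333) + (-3.1667)·(-3.1667)) / 5 = 22.8333/5 = 4.5667
  S = [[7.3667, 4.0333],
 [4.0333, 4.5667]].

Step 3 — invert S. det(S) = 7.3667·4.5667 - (4.0333)² = 17.3733.
  S^{-1} = (1/det) · [[d, -b], [-b, a]] = [[0.2629, -0.2322],
 [-0.2322, 0.424]].

Step 4 — quadratic form (x̄ - mu_0)^T · S^{-1} · (x̄ - mu_0):
  S^{-1} · (x̄ - mu_0) = (0.7061, -0.5871),
  (x̄ - mu_0)^T · [...] = (2.8333)·(0.7061) + (0.1667)·(-0.5871) = 1.9027.

Step 5 — scale by n: T² = 6 · 1.9027 = 11.416.

T² ≈ 11.416


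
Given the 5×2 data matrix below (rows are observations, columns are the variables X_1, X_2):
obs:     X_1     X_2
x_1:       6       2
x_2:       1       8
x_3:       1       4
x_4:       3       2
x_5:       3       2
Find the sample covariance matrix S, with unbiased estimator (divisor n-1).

Step 1 — column means:
  mean(X_1) = (6 + 1 + 1 + 3 + 3) / 5 = 14/5 = 2.8
  mean(X_2) = (2 + 8 + 4 + 2 + 2) / 5 = 18/5 = 3.6

Step 2 — sample covariance S[i,j] = (1/(n-1)) · Σ_k (x_{k,i} - mean_i) · (x_{k,j} - mean_j), with n-1 = 4.
  S[X_1,X_1] = ((3.2)·(3.2) + (-1.8)·(-1.8) + (-1.8)·(-1.8) + (0.2)·(0.2) + (0.2)·(0.2)) / 4 = 16.8/4 = 4.2
  S[X_1,X_2] = ((3.2)·(-1.6) + (-1.8)·(4.4) + (-1.8)·(0.4) + (0.2)·(-1.6) + (0.2)·(-1.6)) / 4 = -14.4/4 = -3.6
  S[X_2,X_2] = ((-1.6)·(-1.6) + (4.4)·(4.4) + (0.4)·(0.4) + (-1.6)·(-1.6) + (-1.6)·(-1.6)) / 4 = 27.2/4 = 6.8

S is symmetric (S[j,i] = S[i,j]). Assembling:

S = [[4.2, -3.6],
 [-3.6, 6.8]]


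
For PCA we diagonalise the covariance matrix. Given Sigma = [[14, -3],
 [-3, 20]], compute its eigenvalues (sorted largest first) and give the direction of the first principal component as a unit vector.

Step 1 — characteristic polynomial of 2×2 Sigma:
  det(Sigma - λI) = λ² - trace · λ + det = 0.
  trace = 14 + 20 = 34, det = 14·20 - (-3)² = 271.
Step 2 — discriminant:
  Δ = trace² - 4·det = 1156 - 1084 = 72.
Step 3 — eigenvalues:
  λ = (trace ± √Δ)/2 = (34 ± 8.4853)/2,
  λ_1 = 21.2426,  λ_2 = 12.7574.

Step 4 — unit eigenvector for λ_1: solve (Sigma - λ_1 I)v = 0. First row:
  (14 - 21.2426)·v_x + (-3)·v_y = 0, i.e. (-7.2426)·v_x + (-3)·v_y = 0,
  so v ∝ (b, λ_1 - a) = (-3, 7.2426); multiply by -1 so the first entry is positive: u = (3, -7.2426).
  ||u|| = √((3)² + (-7.2426)²) = √(61.4558) ≈ 7.8394,
  v_1 = u/||u|| ≈ (0.3827, -0.9239) (||v_1|| = 1).

λ_1 = 21.2426,  λ_2 = 12.7574;  v_1 ≈ (0.3827, -0.9239)


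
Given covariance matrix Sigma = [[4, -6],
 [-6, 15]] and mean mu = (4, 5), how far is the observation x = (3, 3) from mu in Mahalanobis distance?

Step 1 — centre the observation: (x - mu) = (-1, -2).

Step 2 — invert Sigma. det(Sigma) = 4·15 - (-6)² = 24.
  Sigma^{-1} = (1/det) · [[d, -b], [-b, a]] = [[0.625, 0.25],
 [0.25, 0.1667]].

Step 3 — form the quadratic (x - mu)^T · Sigma^{-1} · (x - mu):
  Sigma^{-1} · (x - mu) = (-1.125, -0.5833).
  (x - mu)^T · [Sigma^{-1} · (x - mu)] = (-1)·(-1.125) + (-2)·(-0.5833) = 2.2917.

Step 4 — take square root: d = √(2.2917) ≈ 1.5138.

d(x, mu) = √(2.2917) ≈ 1.5138


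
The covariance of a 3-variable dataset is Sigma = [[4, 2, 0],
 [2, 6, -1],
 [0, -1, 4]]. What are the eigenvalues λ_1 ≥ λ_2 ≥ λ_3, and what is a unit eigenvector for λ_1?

Step 1 — characteristic polynomial p(λ) = det(λI - Sigma) = λ³ - tr·λ² + c_1·λ - det, where tr = trace, c_1 = sum of the principal 2×2 minors, det = det(Sigma):
  tr = 4 + 6 + 4 = 14,
  c_1 = (4·6 - (2)²) + (4·4 - (0)²) + (6·4 - (-1)²) = 20 + 16 + 23 = 59,
  det = 4·(6·4 - (-1)²) - (2)·((2)·4 - (-1)·(0)) + (0)·((2)·(-1) - 6·(0)) = 4·(23) - (2)·(8) + (0)·(-2) = 76.
  So p(λ) = λ³ - 14λ² + 59λ - 76.
Step 2 — look for an integer root (rational root theorem: any rational root is an integer divisor of 76). Testing λ = 4:
  p(4) = 64 - 224 + 236 - 76 = 0  ✓
  Dividing out (λ - 4): p(λ) = (λ - 4)(λ² - 10λ + 19).
Step 3 — remaining eigenvalues from the quadratic λ² - 10λ + 19 = 0:
  Δ = 10² - 4·19 = 100 - 76 = 24,  λ = (10 ± √24)/2 = (10 ± 4.899)/2 ≈ 7.4495 or 2.5505.
  Sorted: λ_1 = 7.4495,  λ_2 = 4,  λ_3 = 2.5505  (check: sum = 14 = tr ✓).

Step 4 — unit eigenvector for λ_1 ≈ 7.4495: v spans the null space of (Sigma - λ_1 I), whose rows are
  r_1 = (-3.4495, 2, 0),  r_2 = (2, -1.4495, -1),  r_3 = (0, -1, -3.4495).
  v is orthogonal to every row, so take v ∝ r_1 × r_2 = ((2)·(-1) - (0)·(-1.4495), (0)·(2) - (-3.4495)·(-1), (-3.4495)·(-1.4495) - (2)·(2)) ≈ (-2, -3.4495, 1).
  Rescale (multiply by -1 so the first nonzero entry is positive): u = (2, 3.4495, -1).
  ||u|| = √((2)² + (3.4495)² + (-1)²) = √(16.899) ≈ 4.1108,  v_1 = u/||u|| ≈ (0.4865, 0.8391, -0.2433) (||v_1|| = 1).

λ_1 = 7.4495,  λ_2 = 4,  λ_3 = 2.5505;  v_1 ≈ (0.4865, 0.8391, -0.2433)


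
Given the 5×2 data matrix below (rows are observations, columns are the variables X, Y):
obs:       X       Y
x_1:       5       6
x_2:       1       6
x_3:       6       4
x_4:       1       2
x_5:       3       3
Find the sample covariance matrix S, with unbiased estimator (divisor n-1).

Step 1 — column means:
  mean(X) = (5 + 1 + 6 + 1 + 3) / 5 = 16/5 = 3.2
  mean(Y) = (6 + 6 + 4 + 2 + 3) / 5 = 21/5 = 4.2

Step 2 — sample covariance S[i,j] = (1/(n-1)) · Σ_k (x_{k,i} - mean_i) · (x_{k,j} - mean_j), with n-1 = 4.
  S[X,X] = ((1.8)·(1.8) + (-2.2)·(-2.2) + (2.8)·(2.8) + (-2.2)·(-2.2) + (-0.2)·(-0.2)) / 4 = 20.8/4 = 5.2
  S[X,Y] = ((1.8)·(1.8) + (-2.2)·(1.8) + (2.8)·(-0.2) + (-2.2)·(-2.2) + (-0.2)·(-1.2)) / 4 = 3.8/4 = 0.95
  S[Y,Y] = ((1.8)·(1.8) + (1.8)·(1.8) + (-0.2)·(-0.2) + (-2.2)·(-2.2) + (-1.2)·(-1.2)) / 4 = 12.8/4 = 3.2

S is symmetric (S[j,i] = S[i,j]). Assembling:

S = [[5.2, 0.95],
 [0.95, 3.2]]


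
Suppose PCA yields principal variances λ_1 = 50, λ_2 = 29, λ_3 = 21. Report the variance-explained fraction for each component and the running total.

Step 1 — total variance = trace(Sigma) = Σ λ_i = 50 + 29 + 21 = 100.

Step 2 — fraction explained by component i = λ_i / Σ λ:
  PC1: 50/100 = 0.5
  PC2: 29/100 = 0.29
  PC3: 21/100 = 0.21

Step 3 — cumulative fraction after k components = (λ_1 + ... + λ_k) / Σ λ:
  k = 1: 50/100 = 0.5
  k = 2: (50 + 29)/100 = 79/100 = 0.79
  k = 3: (50 + 29 + 21)/100 = 100/100 = 1

Summary (fraction, with percent):

explained: PC1 0.5 (50%), PC2 0.29 (29%), PC3 0.21 (21%);  cumulative: 0.5, 0.79, 1


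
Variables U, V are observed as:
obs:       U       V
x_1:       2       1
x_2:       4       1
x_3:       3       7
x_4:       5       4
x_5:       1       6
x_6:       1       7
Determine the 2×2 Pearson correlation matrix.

Step 1 — column means:
  mean(U) = (2 + 4 + 3 + 5 + 1 + 1) / 6 = 16/6 = 2.6667
  mean(V) = (1 + 1 + 7 + 4 + 6 + 7) / 6 = 26/6 = 4.3333

Step 2 — sample variances and covariances s[i,j] = (1/(n-1)) · Σ_k (x_{k,i} - mean_i) · (x_{k,j} - mean_j), with n-1 = 5:
  s[U,U] = ((-0.6667)·(-0.6667) + (1.3333)·(1.3333) + (0.3333)·(0.3333) + (2.3333)·(2.3333) + (-1.6667)·(-1.6667) + (-1.6667)·(-1.6667)) / 5 = 13.3333/5 = 2.6667
  s[U,V] = ((-0.6667)·(-3.3333) + (1.3333)·(-3.3333) + (0.3333)·(2.6667) + (2.3333)·(-0.3333) + (-1.6667)·(1.6667) + (-1.6667)·(2.6667)) / 5 = -9.3333/5 = -1.8667
  s[V,V] = ((-3.3333)·(-3.3333) + (-3.3333)·(-3.3333) + (2.6667)·(2.6667) + (-0.3333)·(-0.3333) + (1.6667)·(1.6667) + (2.6667)·(2.6667)) / 5 = 39.3333/5 = 7.8667
  Sample standard deviations s_i = √(s[i,i]):
  s(U) = √(2.6667) = 1.633
  s(V) = √(7.8667) = 2.8048

Step 3 — r_{ij} = s_{ij} / (s_i · s_j):
  r[U,U] = 1 (diagonal).
  r[U,V] = -1.8667 / (1.633 · 2.8048) = -1.8667 / 4.5802 = -0.4076
  r[V,V] = 1 (diagonal).

R is symmetric with unit diagonal. Assembling:

R = [[1, -0.4076],
 [-0.4076, 1]]


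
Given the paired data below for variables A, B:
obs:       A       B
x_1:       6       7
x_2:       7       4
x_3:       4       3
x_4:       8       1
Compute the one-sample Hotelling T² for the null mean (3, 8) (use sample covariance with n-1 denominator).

Step 1 — sample mean vector:
  mean(A) = (6 + 7 + 4 + 8) / 4 = 25/4 = 6.25
  mean(B) = (7 + 4 + 3 + 1) / 4 = 15/4 = 3.75
  x̄ = (6.25, 3.75),  deviation x̄ - mu_0 = (6.25, 3.75) - (3, 8) = (3.25, -4.25).

Step 2 — sample covariance matrix, S[i,j] = (1/(n-1)) · Σ_k (x_{k,i} - mean_i) · (x_{k,j} - mean_j), divisor n-1 = 3:
  S[A,A] = ((-0.25)·(-0.25) + (0.75)·(0.75) + (-2.25)·(-2.25) + (1.75)·(1.75)) / 3 = 8.75/3 = 2.9167
  S[A,B] = ((-0.25)·(3.25) + (0.75)·(0.25) + (-2.25)·(-0.75) + (1.75)·(-2.75)) / 3 = -3.75/3 = -1.25
  S[B,B] = ((3.25)·(3.25) + (0.25)·(0.25) + (-0.75)·(-0.75) + (-2.75)·(-2.75)) / 3 = 18.75/3 = 6.25
  S = [[2.9167, -1.25],
 [-1.25, 6.25]].

Step 3 — invert S. det(S) = 2.9167·6.25 - (-1.25)² = 16.6667.
  S^{-1} = (1/det) · [[d, -b], [-b, a]] = [[0.375, 0.075],
 [0.075, 0.175]].

Step 4 — quadratic form (x̄ - mu_0)^T · S^{-1} · (x̄ - mu_0):
  S^{-1} · (x̄ - mu_0) = (0.9, -0.5),
  (x̄ - mu_0)^T · [...] = (3.25)·(0.9) + (-4.25)·(-0.5) = 5.05.

Step 5 — scale by n: T² = 4 · 5.05 = 20.2.

T² ≈ 20.2


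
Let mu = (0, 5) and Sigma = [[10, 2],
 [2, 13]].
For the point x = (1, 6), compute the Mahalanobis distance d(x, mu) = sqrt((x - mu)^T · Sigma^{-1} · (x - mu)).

Step 1 — centre the observation: (x - mu) = (1, 1).

Step 2 — invert Sigma. det(Sigma) = 10·13 - (2)² = 126.
  Sigma^{-1} = (1/det) · [[d, -b], [-b, a]] = [[0.1032, -0.0159],
 [-0.0159, 0.0794]].

Step 3 — form the quadratic (x - mu)^T · Sigma^{-1} · (x - mu):
  Sigma^{-1} · (x - mu) = (0.0873, 0.0635).
  (x - mu)^T · [Sigma^{-1} · (x - mu)] = (1)·(0.0873) + (1)·(0.0635) = 0.1508.

Step 4 — take square root: d = √(0.1508) ≈ 0.3883.

d(x, mu) = √(0.1508) ≈ 0.3883


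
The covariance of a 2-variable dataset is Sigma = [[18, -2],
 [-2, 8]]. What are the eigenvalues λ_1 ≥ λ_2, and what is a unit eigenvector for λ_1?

Step 1 — characteristic polynomial of 2×2 Sigma:
  det(Sigma - λI) = λ² - trace · λ + det = 0.
  trace = 18 + 8 = 26, det = 18·8 - (-2)² = 140.
Step 2 — discriminant:
  Δ = trace² - 4·det = 676 - 560 = 116.
Step 3 — eigenvalues:
  λ = (trace ± √Δ)/2 = (26 ± 10.7703)/2,
  λ_1 = 18.3852,  λ_2 = 7.6148.

Step 4 — unit eigenvector for λ_1: solve (Sigma - λ_1 I)v = 0. First row:
  (18 - 18.3852)·v_x + (-2)·v_y = 0, i.e. (-0.3852)·v_x + (-2)·v_y = 0,
  so v ∝ (b, λ_1 - a) = (-2, 0.3852); multiply by -1 so the first entry is positive: u = (2, -0.3852).
  ||u|| = √((2)² + (-0.3852)²) = √(4.1484) ≈ 2.0368,
  v_1 = u/||u|| ≈ (0.982, -0.1891) (||v_1|| = 1).

λ_1 = 18.3852,  λ_2 = 7.6148;  v_1 ≈ (0.982, -0.1891)


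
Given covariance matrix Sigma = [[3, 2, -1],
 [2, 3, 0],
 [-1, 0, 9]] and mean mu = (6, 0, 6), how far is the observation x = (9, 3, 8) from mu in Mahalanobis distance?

Step 1 — centre the observation: (x - mu) = (3, 3, 2).

Step 2 — invert Sigma (cofactor / det for 3×3, or solve directly):
  Sigma^{-1} = [[0.6429, -0.4286, 0.0714],
 [-0.4286, 0.619, -0.0476],
 [0.0714, -0.0476, 0.119]].

Step 3 — form the quadratic (x - mu)^T · Sigma^{-1} · (x - mu):
  Sigma^{-1} · (x - mu) = (0.7857, 0.4762, 0.3095).
  (x - mu)^T · [Sigma^{-1} · (x - mu)] = (3)·(0.7857) + (3)·(0.4762) + (2)·(0.3095) = 4.4048.

Step 4 — take square root: d = √(4.4048) ≈ 2.0988.

d(x, mu) = √(4.4048) ≈ 2.0988


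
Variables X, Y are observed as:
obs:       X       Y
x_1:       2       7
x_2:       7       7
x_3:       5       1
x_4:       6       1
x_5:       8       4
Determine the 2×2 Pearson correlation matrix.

Step 1 — column means:
  mean(X) = (2 + 7 + 5 + 6 + 8) / 5 = 28/5 = 5.6
  mean(Y) = (7 + 7 + 1 + 1 + 4) / 5 = 20/5 = 4

Step 2 — sample variances and covariances s[i,j] = (1/(n-1)) · Σ_k (x_{k,i} - mean_i) · (x_{k,j} - mean_j), with n-1 = 4:
  s[X,X] = ((-3.6)·(-3.6) + (1.4)·(1.4) + (-0.6)·(-0.6) + (0.4)·(0.4) + (2.4)·(2.4)) / 4 = 21.2/4 = 5.3
  s[X,Y] = ((-3.6)·(3) + (1.4)·(3) + (-0.6)·(-3) + (0.4)·(-3) + (2.4)·(0)) / 4 = -6/4 = -1.5
  s[Y,Y] = ((3)·(3) + (3)·(3) + (-3)·(-3) + (-3)·(-3) + (0)·(0)) / 4 = 36/4 = 9
  Sample standard deviations s_i = √(s[i,i]):
  s(X) = √(5.3) = 2.3022
  s(Y) = √(9) = 3

Step 3 — r_{ij} = s_{ij} / (s_i · s_j):
  r[X,X] = 1 (diagonal).
  r[X,Y] = -1.5 / (2.3022 · 3) = -1.5 / 6.9065 = -0.2172
  r[Y,Y] = 1 (diagonal).

R is symmetric with unit diagonal. Assembling:

R = [[1, -0.2172],
 [-0.2172, 1]]


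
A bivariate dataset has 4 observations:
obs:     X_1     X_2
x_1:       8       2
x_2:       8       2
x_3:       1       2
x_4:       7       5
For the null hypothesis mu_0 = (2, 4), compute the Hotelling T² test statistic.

Step 1 — sample mean vector:
  mean(X_1) = (8 + 8 + 1 + 7) / 4 = 24/4 = 6
  mean(X_2) = (2 + 2 + 2 + 5) / 4 = 11/4 = 2.75
  x̄ = (6, 2.75),  deviation x̄ - mu_0 = (6, 2.75) - (2, 4) = (4, -1.25).

Step 2 — sample covariance matrix, S[i,j] = (1/(n-1)) · Σ_k (x_{k,i} - mean_i) · (x_{k,j} - mean_j), divisor n-1 = 3:
  S[X_1,X_1] = ((2)·(2) + (2)·(2) + (-5)·(-5) + (1)·(1)) / 3 = 34/3 = 11.3333
  S[X_1,X_2] = ((2)·(-0.75) + (2)·(-0.75) + (-5)·(-0.75) + (1)·(2.25)) / 3 = 3/3 = 1
  S[X_2,X_2] = ((-0.75)·(-0.75) + (-0.75)·(-0.75) + (-0.75)·(-0.75) + (2.25)·(2.25)) / 3 = 6.75/3 = 2.25
  S = [[11.3333, 1],
 [1, 2.25]].

Step 3 — invert S. det(S) = 11.3333·2.25 - (1)² = 24.5.
  S^{-1} = (1/det) · [[d, -b], [-b, a]] = [[0.0918, -0.0408],
 [-0.0408, 0.4626]].

Step 4 — quadratic form (x̄ - mu_0)^T · S^{-1} · (x̄ - mu_0):
  S^{-1} · (x̄ - mu_0) = (0.4184, -0.7415),
  (x̄ - mu_0)^T · [...] = (4)·(0.4184) + (-1.25)·(-0.7415) = 2.6003.

Step 5 — scale by n: T² = 4 · 2.6003 = 10.4014.

T² ≈ 10.4014
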